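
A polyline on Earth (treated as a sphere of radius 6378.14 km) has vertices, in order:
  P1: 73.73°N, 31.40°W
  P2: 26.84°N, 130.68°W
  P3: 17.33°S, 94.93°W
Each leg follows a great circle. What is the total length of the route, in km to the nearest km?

13694 km

Leg P1→P2: central angle 1.1668 rad, distance 7441.9 km.
Leg P2→P3: central angle 0.9803 rad, distance 6252.4 km.
Total: 7441.9 + 6252.4 ≈ 13694 km.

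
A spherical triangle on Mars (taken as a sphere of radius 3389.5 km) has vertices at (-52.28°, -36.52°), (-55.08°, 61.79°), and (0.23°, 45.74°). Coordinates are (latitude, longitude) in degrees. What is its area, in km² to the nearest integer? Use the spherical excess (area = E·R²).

Side lengths (central angles): a = 0.9922, b = 1.4915, c = 0.9298 rad; semiperimeter s = 1.7068.
By l'Huilier's theorem, tan(E/4) = √[tan(s/2) tan((s−a)/2) tan((s−b)/2) tan((s−c)/2)], giving spherical excess E = 0.5468 rad.
Area = E·R² = 0.5468 × (3389.5)² ≈ 6281929 km².

6281929 km²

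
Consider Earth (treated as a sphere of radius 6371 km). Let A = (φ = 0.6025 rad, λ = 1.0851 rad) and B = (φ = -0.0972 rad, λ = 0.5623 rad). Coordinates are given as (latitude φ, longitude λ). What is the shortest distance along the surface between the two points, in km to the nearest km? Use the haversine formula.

5453 km

In radians: φ₁ = 0.6025, φ₂ = -0.0972, Δλ = -29.954° = -0.5228 rad.
Haversine: a = sin²(Δφ/2) + cos φ₁ cos φ₂ sin²(Δλ/2) = 0.1175 + (0.8239)(0.9953)(0.0668) = 0.17225.
Central angle c = 2·arcsin(√a) = 0.85595 rad.
Distance = R·c = 6371 × 0.8560 ≈ 5453 km.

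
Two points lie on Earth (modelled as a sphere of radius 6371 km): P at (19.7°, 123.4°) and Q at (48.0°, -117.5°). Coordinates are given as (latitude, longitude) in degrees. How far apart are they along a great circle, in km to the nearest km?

Let φ₁ = 0.3438 rad, φ₂ = 0.8378 rad, and Δλ = 2.0787 rad.
cos c = sin φ₁ sin φ₂ + cos φ₁ cos φ₂ cos Δλ = (0.3371)(0.7431) + (0.9415)(0.6691)(-0.4863) = -0.05586,
so c = arccos(-0.05586) = 1.62669 rad.
Distance = R·c = 6371 × 1.6267 ≈ 10364 km.

10364 km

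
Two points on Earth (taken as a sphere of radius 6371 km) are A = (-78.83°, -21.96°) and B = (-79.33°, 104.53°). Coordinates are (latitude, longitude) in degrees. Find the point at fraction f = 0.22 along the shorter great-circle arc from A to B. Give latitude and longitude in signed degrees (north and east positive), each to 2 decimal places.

-82.42°, -7.31°

Central angle δ = 0.3400 rad. Interpolating on the sphere with fraction f = 0.22:
P = [sin((1−f)δ)·A + sin(fδ)·B] / sin δ = 0.7859·A + 0.2241·B in Cartesian coordinates,
giving P = (0.1308, -0.0168, -0.9913), i.e. latitude -82.42°, longitude -7.31°.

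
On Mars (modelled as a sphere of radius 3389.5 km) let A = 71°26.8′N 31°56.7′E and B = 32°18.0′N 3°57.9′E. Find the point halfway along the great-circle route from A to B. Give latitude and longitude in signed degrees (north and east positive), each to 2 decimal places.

The central angle between A and B is δ = 0.7316 rad.
With f = 0.5, the slerp weights are sin((1−f)δ)/sin δ = 0.5354 and sin(fδ)/sin δ = 0.5354.
Weighted sum of the unit vectors: (0.5354)·(0.2700,0.1684,0.9480) + (0.5354)·(0.8432,0.0584,0.5344) = (0.5961, 0.1214, 0.7937).
Converting back: φ = atan2(z, √(x²+y²)) = 52.53°, λ = atan2(y, x) = 11.52°.

52.53°, 11.52°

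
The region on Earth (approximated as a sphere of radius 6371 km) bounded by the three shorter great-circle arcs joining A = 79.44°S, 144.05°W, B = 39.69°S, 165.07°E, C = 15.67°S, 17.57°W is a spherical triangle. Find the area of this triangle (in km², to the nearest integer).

5360371 km²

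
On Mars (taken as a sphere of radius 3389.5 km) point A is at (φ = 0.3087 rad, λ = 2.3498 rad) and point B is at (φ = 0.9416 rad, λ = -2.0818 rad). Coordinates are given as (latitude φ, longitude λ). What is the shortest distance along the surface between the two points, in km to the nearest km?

5018 km

Let φ₁ = 0.3087 rad, φ₂ = 0.9416 rad, and Δλ = 1.8516 rad.
cos c = sin φ₁ sin φ₂ + cos φ₁ cos φ₂ cos Δλ = (0.3038)(0.8085) + (0.9527)(0.5885)(-0.2771) = 0.09027,
so c = arccos(0.09027) = 1.48041 rad.
Distance = R·c = 3389.5 × 1.4804 ≈ 5018 km.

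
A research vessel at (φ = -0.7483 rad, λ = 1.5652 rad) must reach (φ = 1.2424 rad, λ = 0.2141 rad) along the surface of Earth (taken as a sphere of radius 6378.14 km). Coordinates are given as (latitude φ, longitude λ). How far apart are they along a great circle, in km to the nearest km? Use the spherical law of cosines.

With latitudes φ₁ = -42.874°, φ₂ = 71.184° and longitude difference Δλ = -77.412°:
cos c = sin φ₁ sin φ₂ + cos φ₁ cos φ₂ cos Δλ = (-0.6804)(0.9466) + (0.7328)(0.3225)(0.2179) = -0.59252,
so c = arccos(-0.59252) = 2.20498 rad.
Distance = R·c = 6378.14 × 2.2050 ≈ 14064 km.

14064 km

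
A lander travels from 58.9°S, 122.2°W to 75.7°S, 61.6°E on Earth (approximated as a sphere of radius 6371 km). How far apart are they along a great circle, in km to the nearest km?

5046 km

With latitudes φ₁ = -58.900°, φ₂ = -75.700° and longitude difference Δλ = -176.200°:
cos c = sin φ₁ sin φ₂ + cos φ₁ cos φ₂ cos Δλ = (-0.8563)(-0.9690) + (0.5165)(0.2470)(-0.9978) = 0.70243,
so c = arccos(0.70243) = 0.79199 rad.
Distance = R·c = 6371 × 0.7920 ≈ 5046 km.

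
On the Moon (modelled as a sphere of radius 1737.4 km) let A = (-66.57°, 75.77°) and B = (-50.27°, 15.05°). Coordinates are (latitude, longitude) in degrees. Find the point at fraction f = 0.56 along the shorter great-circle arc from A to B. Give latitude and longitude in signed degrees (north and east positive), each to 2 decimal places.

Central angle δ = 0.5918 rad. Interpolating on the sphere with fraction f = 0.56:
P = [sin((1−f)δ)·A + sin(fδ)·B] / sin δ = 0.4615·A + 0.5833·B in Cartesian coordinates,
giving P = (0.4051, 0.2747, -0.8720), i.e. latitude -60.69°, longitude 34.14°.

-60.69°, 34.14°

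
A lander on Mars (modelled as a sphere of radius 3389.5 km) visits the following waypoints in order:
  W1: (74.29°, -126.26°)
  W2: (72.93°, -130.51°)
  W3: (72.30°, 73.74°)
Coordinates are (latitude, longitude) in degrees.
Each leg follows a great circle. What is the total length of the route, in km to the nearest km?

Leg W1→W2: central angle 0.0316 rad, distance 107.2 km.
Leg W2→W3: central angle 0.5929 rad, distance 2009.6 km.
Total: 107.2 + 2009.6 ≈ 2117 km.

2117 km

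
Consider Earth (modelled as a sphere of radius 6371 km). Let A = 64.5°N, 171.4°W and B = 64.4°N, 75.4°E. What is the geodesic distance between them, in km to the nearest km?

4693 km

In radians: φ₁ = 1.1257, φ₂ = 1.1240, Δλ = -113.200° = -1.9757 rad.
Haversine: a = sin²(Δφ/2) + cos φ₁ cos φ₂ sin²(Δλ/2) = 0.0000 + (0.4305)(0.4321)(0.6970) = 0.12965.
Central angle c = 2·arcsin(√a) = 0.73668 rad.
Distance = R·c = 6371 × 0.7367 ≈ 4693 km.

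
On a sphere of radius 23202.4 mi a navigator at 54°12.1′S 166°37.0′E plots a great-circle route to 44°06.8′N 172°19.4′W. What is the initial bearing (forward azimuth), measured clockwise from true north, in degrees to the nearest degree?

Δλ = 21.060° = 0.3676 rad.
y = sin Δλ · cos φ₂ = (0.3593)(0.7180) = 0.2580
x = cos φ₁ sin φ₂ − sin φ₁ cos φ₂ cos Δλ = (0.5849)(0.6961) − (-0.8111)(0.7180)(0.9332) = 0.9506
θ = atan2(y, x) = 15.18°, so the bearing is 15°.

15°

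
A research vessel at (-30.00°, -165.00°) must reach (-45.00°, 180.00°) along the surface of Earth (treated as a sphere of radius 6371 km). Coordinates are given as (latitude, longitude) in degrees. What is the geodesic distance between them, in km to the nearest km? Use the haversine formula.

With latitudes φ₁ = -30.000°, φ₂ = -45.000° and longitude difference Δλ = -15.000°:
Haversine: a = sin²(Δφ/2) + cos φ₁ cos φ₂ sin²(Δλ/2) = 0.0170 + (0.8660)(0.7071)(0.0170) = 0.02747.
Central angle c = 2·arcsin(√a) = 0.33302 rad.
Distance = R·c = 6371 × 0.3330 ≈ 2122 km.

2122 km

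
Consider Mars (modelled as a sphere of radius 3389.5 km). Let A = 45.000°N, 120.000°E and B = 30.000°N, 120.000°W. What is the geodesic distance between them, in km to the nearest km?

With latitudes φ₁ = 45.000°, φ₂ = 30.000° and longitude difference Δλ = 120.000°:
cos c = sin φ₁ sin φ₂ + cos φ₁ cos φ₂ cos Δλ = (0.7071)(0.5000) + (0.7071)(0.8660)(-0.5000) = 0.04737,
so c = arccos(0.04737) = 1.52341 rad.
Distance = R·c = 3389.5 × 1.5234 ≈ 5164 km.

5164 km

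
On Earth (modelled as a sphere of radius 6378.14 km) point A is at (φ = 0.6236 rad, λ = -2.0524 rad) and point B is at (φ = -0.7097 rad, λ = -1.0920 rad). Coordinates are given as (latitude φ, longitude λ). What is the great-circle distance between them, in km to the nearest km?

10195 km

With latitudes φ₁ = 35.730°, φ₂ = -40.663° and longitude difference Δλ = 55.027°:
cos c = sin φ₁ sin φ₂ + cos φ₁ cos φ₂ cos Δλ = (0.5840)(-0.6516) + (0.8118)(0.7586)(0.5732) = -0.02755,
so c = arccos(-0.02755) = 1.59835 rad.
Distance = R·c = 6378.14 × 1.5984 ≈ 10195 km.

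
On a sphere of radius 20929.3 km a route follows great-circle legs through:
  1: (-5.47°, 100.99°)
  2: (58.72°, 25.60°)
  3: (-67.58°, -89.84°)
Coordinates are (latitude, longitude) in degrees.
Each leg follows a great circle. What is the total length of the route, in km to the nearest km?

87031 km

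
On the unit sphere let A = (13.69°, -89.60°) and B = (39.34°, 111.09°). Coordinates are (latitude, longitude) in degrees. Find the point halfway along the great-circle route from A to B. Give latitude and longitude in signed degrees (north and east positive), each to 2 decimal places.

67.03°, -137.37°

Central angle δ = 2.1567 rad. Interpolating on the sphere with fraction f = 0.5:
P = [sin((1−f)δ)·A + sin(fδ)·B] / sin δ = 1.0575·A + 1.0575·B in Cartesian coordinates,
giving P = (-0.2871, -0.2644, 0.9207), i.e. latitude 67.03°, longitude -137.37°.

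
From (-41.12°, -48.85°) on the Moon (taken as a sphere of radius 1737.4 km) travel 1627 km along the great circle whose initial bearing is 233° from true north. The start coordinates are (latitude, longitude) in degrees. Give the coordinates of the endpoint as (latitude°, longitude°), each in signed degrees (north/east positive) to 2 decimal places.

Angular distance δ = d/R = 1627/1737.4 = 0.93646 rad; initial bearing θ = 4.0666 rad.
sin φ₂ = sin φ₁ cos δ + cos φ₁ sin δ cos θ = (-0.6576)(0.5926) + (0.7533)(0.8055)(-0.6018) = -0.7549, so φ₂ = -49.02°.
Δλ = atan2(sin θ sin δ cos φ₁, cos δ − sin φ₁ sin φ₂) = atan2(-0.4846, 0.0962) = -78.774°.
λ₂ = -48.850° − 78.774° = -127.62°.

-49.02°, -127.62°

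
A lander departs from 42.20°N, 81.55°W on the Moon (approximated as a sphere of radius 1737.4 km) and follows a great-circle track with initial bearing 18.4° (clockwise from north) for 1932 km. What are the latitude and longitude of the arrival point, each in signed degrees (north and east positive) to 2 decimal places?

68.08°, 49.15°

Angular distance δ = d/R = 1932/1737.4 = 1.11201 rad; initial bearing θ = 0.3211 rad.
sin φ₂ = sin φ₁ cos δ + cos φ₁ sin δ cos θ = (0.6717)(0.4429) + (0.7408)(0.8966)(0.9489) = 0.9277, so φ₂ = 68.08°.
Δλ = atan2(sin θ sin δ cos φ₁, cos δ − sin φ₁ sin φ₂) = atan2(0.2097, -0.1803) = 130.696°.
λ₂ = -81.550° + 130.696° = 49.15°.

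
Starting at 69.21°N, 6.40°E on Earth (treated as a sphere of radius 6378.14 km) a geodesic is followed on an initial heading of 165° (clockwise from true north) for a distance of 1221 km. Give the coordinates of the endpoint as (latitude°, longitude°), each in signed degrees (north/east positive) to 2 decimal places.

Angular distance δ = d/R = 1221/6378.14 = 0.19144 rad; initial bearing θ = 2.8798 rad.
sin φ₂ = sin φ₁ cos δ + cos φ₁ sin δ cos θ = (0.9349)(0.9817) + (0.3549)(0.1903)(-0.9659) = 0.8526, so φ₂ = 58.49°.
Δλ = atan2(sin θ sin δ cos φ₁, cos δ − sin φ₁ sin φ₂) = atan2(0.0175, 0.1847) = 5.407°.
λ₂ = 6.400° + 5.407° = 11.81°.

58.49°, 11.81°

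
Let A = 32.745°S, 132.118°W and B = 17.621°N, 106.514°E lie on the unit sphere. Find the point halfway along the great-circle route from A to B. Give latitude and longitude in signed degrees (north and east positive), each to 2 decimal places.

-15.08°, 160.86°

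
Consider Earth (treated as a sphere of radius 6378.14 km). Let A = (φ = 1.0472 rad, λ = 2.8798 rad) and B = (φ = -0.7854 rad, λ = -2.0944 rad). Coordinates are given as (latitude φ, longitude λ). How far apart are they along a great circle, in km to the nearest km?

With latitudes φ₁ = 60.000°, φ₂ = -45.000° and longitude difference Δλ = 74.999°:
cos c = sin φ₁ sin φ₂ + cos φ₁ cos φ₂ cos Δλ = (0.8660)(-0.7071) + (0.5000)(0.7071)(0.2588) = -0.52086,
so c = arccos(-0.52086) = 2.11866 rad.
Distance = R·c = 6378.14 × 2.1187 ≈ 13513 km.

13513 km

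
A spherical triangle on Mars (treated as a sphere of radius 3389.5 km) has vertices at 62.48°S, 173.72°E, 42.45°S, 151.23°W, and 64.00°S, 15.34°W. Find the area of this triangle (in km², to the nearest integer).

2841280 km²

Side lengths (central angles): a = 1.1871, b = 0.9310, c = 0.4998 rad; semiperimeter s = 1.3089.
By l'Huilier's theorem, tan(E/4) = √[tan(s/2) tan((s−a)/2) tan((s−b)/2) tan((s−c)/2)], giving spherical excess E = 0.2473 rad.
Area = E·R² = 0.2473 × (3389.5)² ≈ 2841280 km².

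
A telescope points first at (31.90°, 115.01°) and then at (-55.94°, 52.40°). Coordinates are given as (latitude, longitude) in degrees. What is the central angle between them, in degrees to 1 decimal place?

In radians: φ₁ = 0.5568, φ₂ = -0.9763, Δλ = -62.610° = -1.0928 rad.
Haversine: a = sin²(Δφ/2) + cos φ₁ cos φ₂ sin²(Δλ/2) = 0.4812 + (0.8490)(0.5601)(0.2700) = 0.60952.
Central angle c = 2·arcsin(√a) = 1.79163 rad.
So the angular separation is 102.7°.

102.7°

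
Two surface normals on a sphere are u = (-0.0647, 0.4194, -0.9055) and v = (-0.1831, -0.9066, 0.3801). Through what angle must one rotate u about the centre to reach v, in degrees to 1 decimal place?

135.4°

u·v = -0.7126; |u| = 1.0000, |v| = 1.0000.
cos θ = (u·v)/(|u||v|) = -0.7126, so θ = 135.4°.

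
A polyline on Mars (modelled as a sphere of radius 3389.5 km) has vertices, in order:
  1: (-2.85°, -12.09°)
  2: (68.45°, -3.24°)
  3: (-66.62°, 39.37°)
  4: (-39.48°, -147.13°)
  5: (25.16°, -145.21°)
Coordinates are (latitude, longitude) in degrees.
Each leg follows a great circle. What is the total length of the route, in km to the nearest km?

20604 km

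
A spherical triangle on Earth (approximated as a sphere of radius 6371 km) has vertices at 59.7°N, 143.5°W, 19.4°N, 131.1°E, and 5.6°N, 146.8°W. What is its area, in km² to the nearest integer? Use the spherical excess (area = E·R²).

Side lengths (central angles): a = 1.4087, b = 0.9453, c = 1.2398 rad; semiperimeter s = 1.7969.
By l'Huilier's theorem, tan(E/4) = √[tan(s/2) tan((s−a)/2) tan((s−b)/2) tan((s−c)/2)], giving spherical excess E = 0.7083 rad.
Area = E·R² = 0.7083 × (6371)² ≈ 28750908 km².

28750908 km²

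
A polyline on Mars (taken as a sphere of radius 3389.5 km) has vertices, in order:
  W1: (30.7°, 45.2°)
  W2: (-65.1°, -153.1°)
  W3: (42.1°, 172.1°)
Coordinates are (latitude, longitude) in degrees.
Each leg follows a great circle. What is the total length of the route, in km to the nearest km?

Leg W1→W2: central angle 2.5095 rad, distance 8506.0 km.
Leg W2→W3: central angle 1.9301 rad, distance 6541.9 km.
Total: 8506.0 + 6541.9 ≈ 15048 km.

15048 km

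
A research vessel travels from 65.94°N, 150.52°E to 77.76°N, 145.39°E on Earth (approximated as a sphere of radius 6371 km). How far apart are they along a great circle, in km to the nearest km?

1325 km

With latitudes φ₁ = 65.940°, φ₂ = 77.760° and longitude difference Δλ = -5.130°:
Haversine: a = sin²(Δφ/2) + cos φ₁ cos φ₂ sin²(Δλ/2) = 0.0106 + (0.4077)(0.2120)(0.0020) = 0.01078.
Central angle c = 2·arcsin(√a) = 0.20798 rad.
Distance = R·c = 6371 × 0.2080 ≈ 1325 km.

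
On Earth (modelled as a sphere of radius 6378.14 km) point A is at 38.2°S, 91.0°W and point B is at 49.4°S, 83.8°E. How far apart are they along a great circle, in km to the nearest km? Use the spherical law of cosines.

10272 km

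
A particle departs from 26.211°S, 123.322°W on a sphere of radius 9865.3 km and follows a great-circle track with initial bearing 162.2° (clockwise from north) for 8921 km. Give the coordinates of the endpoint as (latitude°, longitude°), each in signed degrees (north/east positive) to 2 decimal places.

Angular distance δ = d/R = 8921/9865.3 = 0.90428 rad; initial bearing θ = 2.8309 rad.
sin φ₂ = sin φ₁ cos δ + cos φ₁ sin δ cos θ = (-0.4417)(0.6183) + (0.8972)(0.7860)(-0.9521) = -0.9445, so φ₂ = -70.82°.
Δλ = atan2(sin θ sin δ cos φ₁, cos δ − sin φ₁ sin φ₂) = atan2(0.2156, 0.2011) = 46.988°.
λ₂ = -123.322° + 46.988° = -76.33°.

-70.82°, -76.33°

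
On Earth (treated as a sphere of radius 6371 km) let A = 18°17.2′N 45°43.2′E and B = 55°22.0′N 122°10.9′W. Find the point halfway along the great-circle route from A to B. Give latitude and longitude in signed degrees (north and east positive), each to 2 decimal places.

70.10°, 28.89°

Central angle δ = 1.8436 rad. Interpolating on the sphere with fraction f = 0.5:
P = [sin((1−f)δ)·A + sin(fδ)·B] / sin δ = 0.8273·A + 0.8273·B in Cartesian coordinates,
giving P = (0.2980, 0.1644, 0.9403), i.e. latitude 70.10°, longitude 28.89°.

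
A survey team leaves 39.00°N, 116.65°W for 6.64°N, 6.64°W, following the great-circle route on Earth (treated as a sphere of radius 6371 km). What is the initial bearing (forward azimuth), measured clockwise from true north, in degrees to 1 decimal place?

72.0°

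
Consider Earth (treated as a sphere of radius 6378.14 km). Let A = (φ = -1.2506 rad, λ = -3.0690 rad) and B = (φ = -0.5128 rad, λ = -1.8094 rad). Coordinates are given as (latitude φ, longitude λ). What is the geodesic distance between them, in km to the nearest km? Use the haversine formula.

6307 km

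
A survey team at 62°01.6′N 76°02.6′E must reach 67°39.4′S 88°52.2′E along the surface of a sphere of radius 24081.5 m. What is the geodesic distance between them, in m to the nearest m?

In radians: φ₁ = 1.0826, φ₂ = -1.1808, Δλ = 12.827° = 0.2239 rad.
Haversine: a = sin²(Δφ/2) + cos φ₁ cos φ₂ sin²(Δλ/2) = 0.8193 + (0.4691)(0.3802)(0.0125) = 0.82150.
Central angle c = 2·arcsin(√a) = 2.26920 rad.
Distance = R·c = 24081.5 × 2.2692 ≈ 54646 m.

54646 m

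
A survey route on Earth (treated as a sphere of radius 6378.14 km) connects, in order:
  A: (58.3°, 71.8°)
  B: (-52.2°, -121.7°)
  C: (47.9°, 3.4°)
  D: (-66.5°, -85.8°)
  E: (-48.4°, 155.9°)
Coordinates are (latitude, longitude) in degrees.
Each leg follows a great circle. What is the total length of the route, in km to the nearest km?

56112 km

Leg A→B: central angle 2.9707 rad, distance 18947.8 km.
Leg B→C: central angle 2.5367 rad, distance 16179.3 km.
Leg C→D: central angle 2.3141 rad, distance 14759.5 km.
Leg D→E: central angle 0.9761 rad, distance 6225.6 km.
Total: 18947.8 + 16179.3 + 14759.5 + 6225.6 ≈ 56112 km.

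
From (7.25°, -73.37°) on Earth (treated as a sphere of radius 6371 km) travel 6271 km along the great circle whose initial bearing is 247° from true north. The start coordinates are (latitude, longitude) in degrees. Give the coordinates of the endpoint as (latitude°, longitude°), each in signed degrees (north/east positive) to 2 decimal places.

Angular distance δ = d/R = 6271/6371 = 0.98430 rad; initial bearing θ = 4.3110 rad.
sin φ₂ = sin φ₁ cos δ + cos φ₁ sin δ cos θ = (0.1262)(0.5534) + (0.9920)(0.8329)(-0.3907) = -0.2530, so φ₂ = -14.65°.
Δλ = atan2(sin θ sin δ cos φ₁, cos δ − sin φ₁ sin φ₂) = atan2(-0.7605, 0.5854) = -52.416°.
λ₂ = -73.370° − 52.416° = -125.79°.

-14.65°, -125.79°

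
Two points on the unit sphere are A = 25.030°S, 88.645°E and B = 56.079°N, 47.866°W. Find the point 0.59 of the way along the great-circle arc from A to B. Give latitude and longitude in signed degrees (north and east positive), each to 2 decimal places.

The central angle between A and B is δ = 2.3716 rad.
With f = 0.59, the slerp weights are sin((1−f)δ)/sin δ = 1.1869 and sin(fδ)/sin δ = 1.4155.
Weighted sum of the unit vectors: (1.1869)·(0.0214,0.9058,-0.4231) + (1.4155)·(0.3744,-0.4138,0.8298) = (0.5553, 0.4894, 0.6724).
Converting back: φ = atan2(z, √(x²+y²)) = 42.25°, λ = atan2(y, x) = 41.39°.

42.25°, 41.39°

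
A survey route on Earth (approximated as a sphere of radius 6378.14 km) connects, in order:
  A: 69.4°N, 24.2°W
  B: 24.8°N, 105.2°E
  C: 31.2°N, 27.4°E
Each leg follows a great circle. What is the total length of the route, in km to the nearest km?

16323 km

Leg A→B: central angle 1.3797 rad, distance 8800.1 km.
Leg B→C: central angle 1.1795 rad, distance 7523.1 km.
Total: 8800.1 + 7523.1 ≈ 16323 km.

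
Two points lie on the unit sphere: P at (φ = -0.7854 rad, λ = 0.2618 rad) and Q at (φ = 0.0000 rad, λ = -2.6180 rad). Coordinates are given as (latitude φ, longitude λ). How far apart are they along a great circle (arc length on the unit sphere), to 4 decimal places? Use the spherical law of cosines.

2.3227

With latitudes φ₁ = -45.000°, φ₂ = 0.000° and longitude difference Δλ = -165.000°:
cos c = sin φ₁ sin φ₂ + cos φ₁ cos φ₂ cos Δλ = (-0.7071)(0.0000) + (0.7071)(1.0000)(-0.9659) = -0.68301,
so c = arccos(-0.68301) = 2.32268 rad.
On the unit sphere the arc length equals the central angle: 2.3227.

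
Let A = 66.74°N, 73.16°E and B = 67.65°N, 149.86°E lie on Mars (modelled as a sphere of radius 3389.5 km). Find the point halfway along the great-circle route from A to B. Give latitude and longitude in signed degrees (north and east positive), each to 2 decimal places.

The central angle between A and B is δ = 0.4859 rad.
With f = 0.5, the slerp weights are sin((1−f)δ)/sin δ = 0.5151 and sin(fδ)/sin δ = 0.5151.
Weighted sum of the unit vectors: (0.5151)·(0.1144,0.3780,0.9187) + (0.5151)·(-0.3289,0.1909,0.9249) = (-0.1105, 0.2931, 0.9497).
Converting back: φ = atan2(z, √(x²+y²)) = 71.75°, λ = atan2(y, x) = 110.65°.

71.75°, 110.65°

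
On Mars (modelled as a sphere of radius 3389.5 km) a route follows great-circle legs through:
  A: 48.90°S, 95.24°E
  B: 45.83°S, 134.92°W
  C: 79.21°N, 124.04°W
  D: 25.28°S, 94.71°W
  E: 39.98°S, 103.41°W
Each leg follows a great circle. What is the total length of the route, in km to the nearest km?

Leg A→B: central angle 1.3211 rad, distance 4478.0 km.
Leg B→C: central angle 2.1852 rad, distance 7406.8 km.
Leg C→D: central angle 1.8462 rad, distance 6257.6 km.
Leg D→E: central angle 0.2863 rad, distance 970.4 km.
Total: 4478.0 + 7406.8 + 6257.6 + 970.4 ≈ 19113 km.

19113 km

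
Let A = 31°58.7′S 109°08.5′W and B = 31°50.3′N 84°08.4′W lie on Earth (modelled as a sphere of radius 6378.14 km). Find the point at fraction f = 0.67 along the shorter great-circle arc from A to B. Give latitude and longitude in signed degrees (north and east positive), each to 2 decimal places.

10.85°, -92.79°

The central angle between A and B is δ = 1.1878 rad.
With f = 0.67, the slerp weights are sin((1−f)δ)/sin δ = 0.4118 and sin(fδ)/sin δ = 0.7702.
Weighted sum of the unit vectors: (0.4118)·(-0.2781,-0.8013,-0.5296) + (0.7702)·(0.0867,-0.8451,0.5275) = (-0.0477, -0.9810, 0.1882).
Converting back: φ = atan2(z, √(x²+y²)) = 10.85°, λ = atan2(y, x) = -92.79°.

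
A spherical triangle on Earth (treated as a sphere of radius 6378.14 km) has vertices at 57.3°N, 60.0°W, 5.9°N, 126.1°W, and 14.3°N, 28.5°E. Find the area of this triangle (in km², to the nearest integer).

20230814 km²

Side lengths (central angles): a = 2.5780, b = 1.3474, c = 1.2617 rad; semiperimeter s = 2.5935.
By l'Huilier's theorem, tan(E/4) = √[tan(s/2) tan((s−a)/2) tan((s−b)/2) tan((s−c)/2)], giving spherical excess E = 0.4973 rad.
Area = E·R² = 0.4973 × (6378.14)² ≈ 20230814 km².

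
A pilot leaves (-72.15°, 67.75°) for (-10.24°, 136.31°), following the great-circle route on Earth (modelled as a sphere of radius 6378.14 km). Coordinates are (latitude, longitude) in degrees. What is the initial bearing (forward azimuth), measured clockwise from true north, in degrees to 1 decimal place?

72.6°

With φ₁ = -1.2593, φ₂ = -0.1787, Δλ = 1.1966 rad, the forward-azimuth formula gives
θ = atan2( sin Δλ cos φ₂ , cos φ₁ sin φ₂ − sin φ₁ cos φ₂ cos Δλ ) = atan2(0.9160, 0.2879) = 72.55°.
So the initial bearing is 72.6°.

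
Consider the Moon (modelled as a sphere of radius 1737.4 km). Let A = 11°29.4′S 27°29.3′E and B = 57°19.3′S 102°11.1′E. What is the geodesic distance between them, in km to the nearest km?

2186 km

In radians: φ₁ = -0.2005, φ₂ = -1.0005, Δλ = 74.697° = 1.3037 rad.
cos c = sin φ₁ sin φ₂ + cos φ₁ cos φ₂ cos Δλ = (-0.1992)(-0.8417) + (0.9800)(0.5399)(0.2639) = 0.30731,
so c = arccos(0.30731) = 1.25843 rad.
Distance = R·c = 1737.4 × 1.2584 ≈ 2186 km.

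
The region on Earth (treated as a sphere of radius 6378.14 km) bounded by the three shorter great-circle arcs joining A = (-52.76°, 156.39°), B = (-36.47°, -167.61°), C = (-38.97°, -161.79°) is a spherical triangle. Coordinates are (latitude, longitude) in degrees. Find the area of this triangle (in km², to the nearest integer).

Side lengths (central angles): a = 0.0914, b = 0.5523, c = 0.5218 rad; semiperimeter s = 0.5828.
By l'Huilier's theorem, tan(E/4) = √[tan(s/2) tan((s−a)/2) tan((s−b)/2) tan((s−c)/2)], giving spherical excess E = 0.0236 rad.
Area = E·R² = 0.0236 × (6378.14)² ≈ 961491 km².

961491 km²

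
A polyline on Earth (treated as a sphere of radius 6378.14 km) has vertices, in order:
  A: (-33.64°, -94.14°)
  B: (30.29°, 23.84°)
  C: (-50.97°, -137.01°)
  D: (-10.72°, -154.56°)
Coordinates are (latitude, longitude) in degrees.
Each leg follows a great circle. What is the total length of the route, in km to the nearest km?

36257 km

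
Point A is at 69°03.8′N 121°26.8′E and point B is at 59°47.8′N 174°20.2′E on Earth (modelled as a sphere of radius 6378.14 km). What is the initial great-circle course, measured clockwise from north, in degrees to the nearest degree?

With φ₁ = 1.2054, φ₂ = 1.0436, Δλ = 0.9231 rad, the forward-azimuth formula gives
θ = atan2( sin Δλ cos φ₂ , cos φ₁ sin φ₂ − sin φ₁ cos φ₂ cos Δλ ) = atan2(0.4012, 0.0253) = 86.39°.
So the initial bearing is 86°.

86°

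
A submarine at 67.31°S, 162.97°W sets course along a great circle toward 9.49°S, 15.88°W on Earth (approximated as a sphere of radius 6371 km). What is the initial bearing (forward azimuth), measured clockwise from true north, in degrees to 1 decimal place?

147.1°

With φ₁ = -1.1748, φ₂ = -0.1656, Δλ = 2.5672 rad, the forward-azimuth formula gives
θ = atan2( sin Δλ cos φ₂ , cos φ₁ sin φ₂ − sin φ₁ cos φ₂ cos Δλ ) = atan2(0.5359, -0.8276) = 147.07°.
So the initial bearing is 147.1°.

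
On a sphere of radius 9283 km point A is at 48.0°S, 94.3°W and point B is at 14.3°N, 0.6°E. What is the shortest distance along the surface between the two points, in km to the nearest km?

16821 km

In radians: φ₁ = -0.8378, φ₂ = 0.2496, Δλ = 94.900° = 1.6563 rad.
Haversine: a = sin²(Δφ/2) + cos φ₁ cos φ₂ sin²(Δλ/2) = 0.2676 + (0.6691)(0.9690)(0.5427) = 0.61947.
Central angle c = 2·arcsin(√a) = 1.81207 rad.
Distance = R·c = 9283 × 1.8121 ≈ 16821 km.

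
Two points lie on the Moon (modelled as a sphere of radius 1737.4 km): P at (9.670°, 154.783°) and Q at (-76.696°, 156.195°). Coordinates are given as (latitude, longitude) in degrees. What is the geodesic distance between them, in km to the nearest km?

In radians: φ₁ = 0.1688, φ₂ = -1.3386, Δλ = 1.412° = 0.0246 rad.
cos c = sin φ₁ sin φ₂ + cos φ₁ cos φ₂ cos Δλ = (0.1680)(-0.9732) + (0.9858)(0.2301)(0.9997) = 0.06331,
so c = arccos(0.06331) = 1.50744 rad.
Distance = R·c = 1737.4 × 1.5074 ≈ 2619 km.

2619 km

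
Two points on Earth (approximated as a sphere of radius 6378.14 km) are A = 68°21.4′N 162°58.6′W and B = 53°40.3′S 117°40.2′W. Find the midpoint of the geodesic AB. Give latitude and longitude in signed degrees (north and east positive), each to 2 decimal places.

7.91°, -134.78°

Central angle δ = 2.2083 rad. Interpolating on the sphere with fraction f = 0.5:
P = [sin((1−f)δ)·A + sin(fδ)·B] / sin δ = 1.1113·A + 1.1113·B in Cartesian coordinates,
giving P = (-0.6977, -0.7031, 0.1377), i.e. latitude 7.91°, longitude -134.78°.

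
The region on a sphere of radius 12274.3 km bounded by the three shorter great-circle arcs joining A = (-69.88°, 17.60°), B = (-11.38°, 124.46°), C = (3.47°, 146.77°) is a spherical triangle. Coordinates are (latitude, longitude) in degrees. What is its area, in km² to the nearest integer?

48426023 km²

Side lengths (central angles): a = 0.4661, b = 1.8480, c = 1.4832 rad; semiperimeter s = 1.8987.
By l'Huilier's theorem, tan(E/4) = √[tan(s/2) tan((s−a)/2) tan((s−b)/2) tan((s−c)/2)], giving spherical excess E = 0.3214 rad.
Area = E·R² = 0.3214 × (12274.3)² ≈ 48426023 km².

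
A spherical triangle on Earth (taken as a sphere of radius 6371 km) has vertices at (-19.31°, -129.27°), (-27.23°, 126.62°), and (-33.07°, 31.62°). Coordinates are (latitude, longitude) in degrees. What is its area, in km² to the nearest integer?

Side lengths (central angles): a = 1.3850, b = 2.1735, c = 1.6241 rad; semiperimeter s = 2.5913.
By l'Huilier's theorem, tan(E/4) = √[tan(s/2) tan((s−a)/2) tan((s−b)/2) tan((s−c)/2)], giving spherical excess E = 1.9218 rad.
Area = E·R² = 1.9218 × (6371)² ≈ 78004026 km².

78004026 km²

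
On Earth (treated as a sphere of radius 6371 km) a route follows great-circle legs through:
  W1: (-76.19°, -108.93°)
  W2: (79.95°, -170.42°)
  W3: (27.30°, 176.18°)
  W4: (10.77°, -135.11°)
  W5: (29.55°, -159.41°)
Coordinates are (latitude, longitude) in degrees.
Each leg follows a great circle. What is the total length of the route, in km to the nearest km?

32289 km

Leg W1→W2: central angle 2.7828 rad, distance 17729.0 km.
Leg W2→W3: central angle 0.9242 rad, distance 5888.2 km.
Leg W3→W4: central angle 0.8476 rad, distance 5400.4 km.
Leg W4→W5: central angle 0.5135 rad, distance 3271.3 km.
Total: 17729.0 + 5888.2 + 5400.4 + 3271.3 ≈ 32289 km.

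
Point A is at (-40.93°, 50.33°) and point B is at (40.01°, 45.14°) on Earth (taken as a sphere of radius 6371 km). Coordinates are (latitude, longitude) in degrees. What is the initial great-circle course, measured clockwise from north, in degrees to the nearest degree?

With φ₁ = -0.7144, φ₂ = 0.6983, Δλ = -0.0906 rad, the forward-azimuth formula gives
θ = atan2( sin Δλ cos φ₂ , cos φ₁ sin φ₂ − sin φ₁ cos φ₂ cos Δλ ) = atan2(-0.0693, 0.9855) = -4.02°.
Adding 360° brings this into [0°, 360°): 356°.

356°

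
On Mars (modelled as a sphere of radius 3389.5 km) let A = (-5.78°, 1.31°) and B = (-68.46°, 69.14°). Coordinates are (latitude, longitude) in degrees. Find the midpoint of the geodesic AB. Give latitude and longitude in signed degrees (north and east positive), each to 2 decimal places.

-41.06°, 18.01°

Central angle δ = 1.3372 rad. Interpolating on the sphere with fraction f = 0.5:
P = [sin((1−f)δ)·A + sin(fδ)·B] / sin δ = 0.6372·A + 0.6372·B in Cartesian coordinates,
giving P = (0.7171, 0.2331, -0.6569), i.e. latitude -41.06°, longitude 18.01°.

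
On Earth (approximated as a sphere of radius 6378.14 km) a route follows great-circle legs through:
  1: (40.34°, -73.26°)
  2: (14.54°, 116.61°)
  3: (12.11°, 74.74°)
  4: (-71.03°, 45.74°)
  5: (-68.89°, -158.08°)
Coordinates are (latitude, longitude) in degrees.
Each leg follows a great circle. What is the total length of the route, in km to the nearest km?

Leg 1→2: central angle 2.1705 rad, distance 13843.5 km.
Leg 2→3: central angle 0.7114 rad, distance 4537.5 km.
Leg 3→4: central angle 1.4911 rad, distance 9510.6 km.
Leg 4→5: central angle 0.6839 rad, distance 4362.0 km.
Total: 13843.5 + 4537.5 + 9510.6 + 4362.0 ≈ 32254 km.

32254 km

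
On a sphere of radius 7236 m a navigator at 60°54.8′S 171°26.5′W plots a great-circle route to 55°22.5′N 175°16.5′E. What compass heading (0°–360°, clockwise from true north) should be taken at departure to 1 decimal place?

351.6°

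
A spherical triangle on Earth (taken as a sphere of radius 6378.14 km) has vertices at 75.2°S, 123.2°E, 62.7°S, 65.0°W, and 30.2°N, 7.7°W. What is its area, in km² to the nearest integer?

39382998 km²

Side lengths (central angles): a = 1.8058, b = 2.2535, c = 0.7330 rad; semiperimeter s = 2.3961.
By l'Huilier's theorem, tan(E/4) = √[tan(s/2) tan((s−a)/2) tan((s−b)/2) tan((s−c)/2)], giving spherical excess E = 0.9681 rad.
Area = E·R² = 0.9681 × (6378.14)² ≈ 39382998 km².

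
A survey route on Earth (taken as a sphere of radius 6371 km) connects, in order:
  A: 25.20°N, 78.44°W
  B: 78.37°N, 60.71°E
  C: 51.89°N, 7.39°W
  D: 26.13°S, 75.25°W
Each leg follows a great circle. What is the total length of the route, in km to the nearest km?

Leg A→B: central angle 1.2880 rad, distance 8205.7 km.
Leg B→C: central angle 0.6145 rad, distance 3914.8 km.
Leg C→D: central angle 1.7089 rad, distance 10887.6 km.
Total: 8205.7 + 3914.8 + 10887.6 ≈ 23008 km.

23008 km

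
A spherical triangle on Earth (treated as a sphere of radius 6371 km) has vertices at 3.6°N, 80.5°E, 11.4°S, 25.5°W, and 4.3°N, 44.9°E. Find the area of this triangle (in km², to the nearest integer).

5588177 km²

Side lengths (central angles): a = 1.2524, b = 0.6199, c = 1.8568 rad; semiperimeter s = 1.8645.
By l'Huilier's theorem, tan(E/4) = √[tan(s/2) tan((s−a)/2) tan((s−b)/2) tan((s−c)/2)], giving spherical excess E = 0.1377 rad.
Area = E·R² = 0.1377 × (6371)² ≈ 5588177 km².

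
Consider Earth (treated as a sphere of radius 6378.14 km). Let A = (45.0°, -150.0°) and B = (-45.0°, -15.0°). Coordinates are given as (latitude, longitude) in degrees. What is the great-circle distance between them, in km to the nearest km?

In radians: φ₁ = 0.7854, φ₂ = -0.7854, Δλ = 135.000° = 2.3562 rad.
cos c = sin φ₁ sin φ₂ + cos φ₁ cos φ₂ cos Δλ = (0.7071)(-0.7071) + (0.7071)(0.7071)(-0.7071) = -0.85355,
so c = arccos(-0.85355) = 2.59356 rad.
Distance = R·c = 6378.14 × 2.5936 ≈ 16542 km.

16542 km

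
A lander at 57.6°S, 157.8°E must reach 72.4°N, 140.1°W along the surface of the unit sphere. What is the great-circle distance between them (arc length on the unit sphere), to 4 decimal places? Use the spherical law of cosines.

With latitudes φ₁ = -57.600°, φ₂ = 72.400° and longitude difference Δλ = 62.100°:
cos c = sin φ₁ sin φ₂ + cos φ₁ cos φ₂ cos Δλ = (-0.8443)(0.9532) + (0.5358)(0.3024)(0.4679) = -0.72899,
so c = arccos(-0.72899) = 2.38765 rad.
On the unit sphere the arc length equals the central angle: 2.3876.

2.3876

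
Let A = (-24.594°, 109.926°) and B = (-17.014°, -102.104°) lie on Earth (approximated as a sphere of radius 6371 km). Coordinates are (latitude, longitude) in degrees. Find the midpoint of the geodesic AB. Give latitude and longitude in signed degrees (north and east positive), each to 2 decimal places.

-53.91°, -171.08°

Central angle δ = 2.2336 rad. Interpolating on the sphere with fraction f = 0.5:
P = [sin((1−f)δ)·A + sin(fδ)·B] / sin δ = 1.1401·A + 1.1401·B in Cartesian coordinates,
giving P = (-0.5819, -0.0914, -0.8081), i.e. latitude -53.91°, longitude -171.08°.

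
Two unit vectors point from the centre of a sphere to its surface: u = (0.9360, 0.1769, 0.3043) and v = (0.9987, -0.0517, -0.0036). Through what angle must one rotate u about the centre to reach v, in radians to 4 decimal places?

0.3911 rad

u·v = 0.9245; |u| = 1.0000, |v| = 1.0000.
cos θ = (u·v)/(|u||v|) = 0.9245, so θ = 0.3911 rad.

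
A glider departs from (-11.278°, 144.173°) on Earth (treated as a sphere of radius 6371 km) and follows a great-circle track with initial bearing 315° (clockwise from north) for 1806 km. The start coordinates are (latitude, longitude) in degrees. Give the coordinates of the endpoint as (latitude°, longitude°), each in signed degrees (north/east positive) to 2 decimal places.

0.35°, 132.77°

Angular distance δ = d/R = 1806/6371 = 0.28347 rad; initial bearing θ = 5.4978 rad.
sin φ₂ = sin φ₁ cos δ + cos φ₁ sin δ cos θ = (-0.1956)(0.9601) + (0.9807)(0.2797)(0.7071) = 0.0062, so φ₂ = 0.35°.
Δλ = atan2(sin θ sin δ cos φ₁, cos δ − sin φ₁ sin φ₂) = atan2(-0.1940, 0.9613) = -11.407°.
λ₂ = 144.173° − 11.407° = 132.77°.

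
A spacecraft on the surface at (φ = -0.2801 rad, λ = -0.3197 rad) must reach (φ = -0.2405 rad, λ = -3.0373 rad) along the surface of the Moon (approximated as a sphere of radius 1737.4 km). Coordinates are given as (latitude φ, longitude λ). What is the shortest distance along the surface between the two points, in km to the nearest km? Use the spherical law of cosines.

In radians: φ₁ = -0.2801, φ₂ = -0.2405, Δλ = -155.707° = -2.7176 rad.
cos c = sin φ₁ sin φ₂ + cos φ₁ cos φ₂ cos Δλ = (-0.2765)(-0.2382) + (0.9610)(0.9712)(-0.9115) = -0.78487,
so c = arccos(-0.78487) = 2.47329 rad.
Distance = R·c = 1737.4 × 2.4733 ≈ 4297 km.

4297 km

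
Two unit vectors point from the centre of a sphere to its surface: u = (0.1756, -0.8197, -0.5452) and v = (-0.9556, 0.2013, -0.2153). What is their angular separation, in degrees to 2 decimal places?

u·v = -0.2154; |u| = 1.0000, |v| = 1.0000.
cos θ = (u·v)/(|u||v|) = -0.2154, so θ = 102.44°.

102.44°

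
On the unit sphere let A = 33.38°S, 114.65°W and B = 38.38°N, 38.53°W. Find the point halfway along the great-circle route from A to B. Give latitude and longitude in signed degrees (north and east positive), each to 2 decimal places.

3.17°, -78.01°

Central angle δ = 1.7564 rad. Interpolating on the sphere with fraction f = 0.5:
P = [sin((1−f)δ)·A + sin(fδ)·B] / sin δ = 0.7831·A + 0.7831·B in Cartesian coordinates,
giving P = (0.2075, -0.9767, 0.0554), i.e. latitude 3.17°, longitude -78.01°.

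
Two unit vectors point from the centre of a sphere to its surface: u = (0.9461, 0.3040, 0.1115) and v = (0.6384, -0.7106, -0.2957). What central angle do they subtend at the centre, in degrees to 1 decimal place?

69.2°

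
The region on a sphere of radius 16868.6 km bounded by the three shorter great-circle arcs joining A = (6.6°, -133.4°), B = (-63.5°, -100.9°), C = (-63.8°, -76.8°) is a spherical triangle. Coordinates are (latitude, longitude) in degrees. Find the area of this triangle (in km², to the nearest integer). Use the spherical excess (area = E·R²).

29293802 km²

Side lengths (central angles): a = 0.1857, b = 1.4321, c = 1.2964 rad; semiperimeter s = 1.4571.
By l'Huilier's theorem, tan(E/4) = √[tan(s/2) tan((s−a)/2) tan((s−b)/2) tan((s−c)/2)], giving spherical excess E = 0.1029 rad.
Area = E·R² = 0.1029 × (16868.6)² ≈ 29293802 km².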